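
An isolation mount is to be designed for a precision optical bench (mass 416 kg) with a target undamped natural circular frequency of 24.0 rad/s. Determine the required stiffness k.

k = m·ω_n² = 416 × 24.00² = 416 × 576.0 = 239600 N/m.

240000 N/m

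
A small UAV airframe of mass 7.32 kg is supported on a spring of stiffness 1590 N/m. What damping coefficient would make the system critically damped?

c_c = 2√(k·m) = 2√(1590 × 7.32) = 2 × 107.9 = 215.8 N·s/m.

216 N·s/m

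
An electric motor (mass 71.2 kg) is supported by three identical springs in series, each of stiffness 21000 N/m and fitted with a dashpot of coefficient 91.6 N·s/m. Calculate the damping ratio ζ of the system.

Series springs: 1/k_eq = 3/21000, so k_eq = 21000/3 = 7000 N/m.
ω_n = √(k_eq/m) = √(7000/71.2) = 9.915 rad/s.
Critical damping c_c = 2√(k_eq·m) = 2√(7000 × 71.2) = 1412 N·s/m, so ζ = c/c_c = 91.6/1412 = 0.06487.

0.0649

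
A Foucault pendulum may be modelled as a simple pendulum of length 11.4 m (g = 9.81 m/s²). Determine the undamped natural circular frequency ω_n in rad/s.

For a simple pendulum ω_n = √(g/L) = √(9.81/11.4) = √0.8605 = 0.9276 rad/s.

0.928 rad/s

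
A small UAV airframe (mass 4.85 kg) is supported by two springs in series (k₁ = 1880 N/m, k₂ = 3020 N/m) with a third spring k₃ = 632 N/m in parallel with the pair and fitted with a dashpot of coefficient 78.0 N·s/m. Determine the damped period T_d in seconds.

Series pair: k_s = k₁k₂/(k₁+k₂) = (1880)(3020)/(1880 + 3020) = 1159 N/m. In parallel with k₃: k_eq = 1159 + 632 = 1791 N/m.
ω_n = √(k_eq/m) = √(1791/4.85) = 19.21 rad/s.
Critical damping c_c = 2√(k_eq·m) = 2√(1791 × 4.85) = 186.4 N·s/m, so ζ = c/c_c = 78.0/186.4 = 0.4185.
ω_d = ω_n√(1 − ζ²) = 19.21 × √(1 − 0.175) = 17.45 rad/s.
T_d = 2π/ω_d = 0.3600 s.

0.360 s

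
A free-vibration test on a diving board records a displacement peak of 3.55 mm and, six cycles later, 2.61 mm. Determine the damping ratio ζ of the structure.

0.00816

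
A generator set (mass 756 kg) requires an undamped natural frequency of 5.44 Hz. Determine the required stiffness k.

ω_n = 2πf_n = 2π × 5.44 = 34.18 rad/s.
k = m·ω_n² = 756 × 34.18² = 756 × 1168 = 883200 N/m.

883000 N/m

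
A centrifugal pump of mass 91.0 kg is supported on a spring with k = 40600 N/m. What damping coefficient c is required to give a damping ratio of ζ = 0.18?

692 N·s/m

c_c = 2√(k·m) = 2√(40600 × 91.0) = 3844 N·s/m.
c = ζ·c_c = 0.18 × 3844 = 692.0 N·s/m.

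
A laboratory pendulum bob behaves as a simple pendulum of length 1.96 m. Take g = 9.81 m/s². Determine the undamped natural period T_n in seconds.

For a simple pendulum ω_n = √(g/L) = √(9.81/1.96) = √5.005 = 2.237 rad/s.
T_n = 2π/ω_n = 6.283/2.237 = 2.808 s.

2.81 s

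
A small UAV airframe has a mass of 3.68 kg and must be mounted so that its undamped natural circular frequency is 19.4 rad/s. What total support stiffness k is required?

1390 N/m

k = m·ω_n² = 3.68 × 19.40² = 3.68 × 376.4 = 1385 N/m.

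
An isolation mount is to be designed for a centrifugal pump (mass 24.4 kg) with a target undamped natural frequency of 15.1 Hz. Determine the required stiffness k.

220000 N/m

ω_n = 2πf_n = 2π × 15.1 = 94.88 rad/s.
k = m·ω_n² = 24.4 × 94.88² = 24.4 × 9001 = 219600 N/m.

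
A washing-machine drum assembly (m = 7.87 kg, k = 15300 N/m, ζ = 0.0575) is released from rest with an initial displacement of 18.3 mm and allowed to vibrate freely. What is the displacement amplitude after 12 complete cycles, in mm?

Logarithmic decrement δ = 2πζ/√(1 − ζ²) = 2π × 0.05750/√(1 − 0.00331) = 0.3619.
After n cycles, x_n/x₀ = e^(−nδ), so x_12 = 18.3 × e^(−12 × 0.3619) = 18.3 × 0.01300 = 0.2380 mm.

0.238 mm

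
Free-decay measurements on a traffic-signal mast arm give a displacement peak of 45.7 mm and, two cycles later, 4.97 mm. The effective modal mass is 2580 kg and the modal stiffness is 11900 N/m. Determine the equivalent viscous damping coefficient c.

Logarithmic decrement δ = (1/n)·ln(x₀/x_n) = (1/2)·ln(45.7/4.97) = (1/2)·ln(9.195) = 1.109.
ζ = δ/√(4π² + δ²) = 1.109/√(39.48 + 1.23) = 1.109/6.380 = 0.1739.
c = ζ · 2√(km) = 0.1739 × 2√(11900 × 2580) = 0.1739 × 11080 = 1927 N·s/m.

1930 N·s/m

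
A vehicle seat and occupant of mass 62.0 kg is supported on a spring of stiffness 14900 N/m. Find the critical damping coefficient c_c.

1920 N·s/m

c_c = 2√(k·m) = 2√(14900 × 62.0) = 2 × 961.1 = 1922 N·s/m.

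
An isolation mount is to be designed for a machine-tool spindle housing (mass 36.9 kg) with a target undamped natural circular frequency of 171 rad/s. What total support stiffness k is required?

k = m·ω_n² = 36.9 × 171.0² = 36.9 × 29240 = 1079000 N/m.

1080000 N/m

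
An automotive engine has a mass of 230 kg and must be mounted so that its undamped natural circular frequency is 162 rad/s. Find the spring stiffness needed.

k = m·ω_n² = 230 × 162.0² = 230 × 26240 = 6036000 N/m.

6040000 N/m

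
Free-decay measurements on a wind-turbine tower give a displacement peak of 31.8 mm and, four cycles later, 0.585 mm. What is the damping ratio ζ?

0.157

Logarithmic decrement δ = (1/n)·ln(x₀/x_n) = (1/4)·ln(31.8/0.585) = (1/4)·ln(54.36) = 0.9989.
ζ = δ/√(4π² + δ²) = 0.9989/√(39.48 + 0.998) = 0.9989/6.362 = 0.1570.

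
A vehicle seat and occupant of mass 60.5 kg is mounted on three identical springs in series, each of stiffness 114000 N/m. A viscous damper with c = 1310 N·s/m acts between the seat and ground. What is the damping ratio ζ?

Series springs: 1/k_eq = 3/114000, so k_eq = 114000/3 = 38000 N/m.
ω_n = √(k_eq/m) = √(38000/60.5) = 25.06 rad/s.
Critical damping c_c = 2√(k_eq·m) = 2√(38000 × 60.5) = 3032 N·s/m, so ζ = c/c_c = 1310/3032 = 0.4320.

0.432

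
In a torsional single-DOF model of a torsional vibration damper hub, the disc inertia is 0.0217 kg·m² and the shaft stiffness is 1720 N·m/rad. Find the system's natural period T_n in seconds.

0.0223 s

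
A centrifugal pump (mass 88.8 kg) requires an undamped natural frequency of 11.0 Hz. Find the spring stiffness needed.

424000 N/m

ω_n = 2πf_n = 2π × 11.0 = 69.12 rad/s.
k = m·ω_n² = 88.8 × 69.12² = 88.8 × 4777 = 424200 N/m.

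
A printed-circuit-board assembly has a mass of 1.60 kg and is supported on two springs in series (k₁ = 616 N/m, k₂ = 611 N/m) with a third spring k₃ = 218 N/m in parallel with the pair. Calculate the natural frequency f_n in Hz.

2.88 Hz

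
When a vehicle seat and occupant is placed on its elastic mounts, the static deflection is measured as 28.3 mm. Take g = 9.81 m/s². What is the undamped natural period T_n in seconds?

0.337 s

ω_n = √(g/δ_st) = √(9.81/0.0283) = √346.6 = 18.62 rad/s.
T_n = 2π/ω_n = 6.283/18.62 = 0.3375 s.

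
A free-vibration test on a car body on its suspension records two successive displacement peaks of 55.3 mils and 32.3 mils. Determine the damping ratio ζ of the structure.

0.0853

Logarithmic decrement δ = (1/n)·ln(x₀/x_n) = (1/1)·ln(55.3/32.3) = (1/1)·ln(1.712) = 0.5377.
ζ = δ/√(4π² + δ²) = 0.5377/√(39.48 + 0.289) = 0.5377/6.306 = 0.08527.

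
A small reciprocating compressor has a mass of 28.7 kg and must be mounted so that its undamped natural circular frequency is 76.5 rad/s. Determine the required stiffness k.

k = m·ω_n² = 28.7 × 76.50² = 28.7 × 5852 = 168000 N/m.

168000 N/m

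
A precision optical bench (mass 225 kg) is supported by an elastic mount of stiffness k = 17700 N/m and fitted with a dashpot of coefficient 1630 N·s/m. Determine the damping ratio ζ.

0.408

ω_n = √(k/m) = √(17700/225) = 8.869 rad/s.
Critical damping c_c = 2√(k·m) = 2√(17700 × 225) = 3991 N·s/m, so ζ = c/c_c = 1630/3991 = 0.4084.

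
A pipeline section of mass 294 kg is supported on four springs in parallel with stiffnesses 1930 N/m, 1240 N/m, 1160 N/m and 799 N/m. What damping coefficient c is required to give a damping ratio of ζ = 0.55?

1350 N·s/m

Parallel springs add: k_eq = 1930 + 1240 + 1160 + 799 = 5129 N/m.
c_c = 2√(k_eq·m) = 2√(5129 × 294) = 2456 N·s/m.
c = ζ·c_c = 0.55 × 2456 = 1351 N·s/m.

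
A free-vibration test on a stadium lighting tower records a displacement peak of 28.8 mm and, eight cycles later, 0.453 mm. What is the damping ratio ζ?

Logarithmic decrement δ = (1/n)·ln(x₀/x_n) = (1/8)·ln(28.8/0.453) = (1/8)·ln(63.58) = 0.5190.
ζ = δ/√(4π² + δ²) = 0.5190/√(39.48 + 0.269) = 0.5190/6.305 = 0.08233.

0.0823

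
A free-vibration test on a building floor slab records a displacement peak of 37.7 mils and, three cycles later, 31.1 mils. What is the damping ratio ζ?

Logarithmic decrement δ = (1/n)·ln(x₀/x_n) = (1/3)·ln(37.7/31.1) = (1/3)·ln(1.212) = 0.06415.
ζ = δ/√(4π² + δ²) = 0.06415/√(39.48 + 0.00412) = 0.06415/6.284 = 0.01021.

0.0102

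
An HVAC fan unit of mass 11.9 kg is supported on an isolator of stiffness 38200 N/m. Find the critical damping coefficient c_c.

c_c = 2√(k·m) = 2√(38200 × 11.9) = 2 × 674.2 = 1348 N·s/m.

1350 N·s/m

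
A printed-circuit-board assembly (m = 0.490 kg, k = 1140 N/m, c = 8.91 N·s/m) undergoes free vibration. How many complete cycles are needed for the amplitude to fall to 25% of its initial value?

2 cycles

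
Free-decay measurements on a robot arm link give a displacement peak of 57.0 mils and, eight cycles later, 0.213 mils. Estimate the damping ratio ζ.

Logarithmic decrement δ = (1/n)·ln(x₀/x_n) = (1/8)·ln(57.0/0.213) = (1/8)·ln(267.6) = 0.6987.
ζ = δ/√(4π² + δ²) = 0.6987/√(39.48 + 0.488) = 0.6987/6.322 = 0.1105.

0.111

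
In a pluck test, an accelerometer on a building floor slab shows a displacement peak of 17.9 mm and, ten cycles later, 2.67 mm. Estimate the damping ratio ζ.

0.0303

Logarithmic decrement δ = (1/n)·ln(x₀/x_n) = (1/10)·ln(17.9/2.67) = (1/10)·ln(6.704) = 0.1903.
ζ = δ/√(4π² + δ²) = 0.1903/√(39.48 + 0.0362) = 0.1903/6.286 = 0.03027.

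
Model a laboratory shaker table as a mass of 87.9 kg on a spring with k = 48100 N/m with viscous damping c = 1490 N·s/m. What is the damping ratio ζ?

0.362

ω_n = √(k/m) = √(48100/87.9) = 23.39 rad/s.
Critical damping c_c = 2√(k·m) = 2√(48100 × 87.9) = 4112 N·s/m, so ζ = c/c_c = 1490/4112 = 0.3623.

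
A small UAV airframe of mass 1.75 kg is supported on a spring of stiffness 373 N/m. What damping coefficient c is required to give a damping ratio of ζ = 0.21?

10.7 N·s/m

c_c = 2√(k·m) = 2√(373.0 × 1.75) = 51.10 N·s/m.
c = ζ·c_c = 0.21 × 51.10 = 10.73 N·s/m.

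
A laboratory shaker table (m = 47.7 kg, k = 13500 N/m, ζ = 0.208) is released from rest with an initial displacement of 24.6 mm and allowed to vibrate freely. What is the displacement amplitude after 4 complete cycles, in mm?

0.117 mm

Logarithmic decrement δ = 2πζ/√(1 − ζ²) = 2π × 0.2080/√(1 − 0.0433) = 1.336.
After n cycles, x_n/x₀ = e^(−nδ), so x_4 = 24.6 × e^(−4 × 1.336) = 24.6 × 0.004774 = 0.1174 mm.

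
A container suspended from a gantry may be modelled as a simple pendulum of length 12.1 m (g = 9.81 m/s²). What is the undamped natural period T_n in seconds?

For a simple pendulum ω_n = √(g/L) = √(9.81/12.1) = √0.8107 = 0.9004 rad/s.
T_n = 2π/ω_n = 6.283/0.9004 = 6.978 s.

6.98 s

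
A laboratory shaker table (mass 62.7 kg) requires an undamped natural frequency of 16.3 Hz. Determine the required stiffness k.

658000 N/m

ω_n = 2πf_n = 2π × 16.3 = 102.4 rad/s.
k = m·ω_n² = 62.7 × 102.4² = 62.7 × 10490 = 657700 N/m.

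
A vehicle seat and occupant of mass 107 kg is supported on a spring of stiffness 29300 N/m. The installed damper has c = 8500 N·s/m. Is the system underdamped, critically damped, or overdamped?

overdamped

c_c = 2√(k·m) = 3541 N·s/m; ζ = c/c_c = 8500/3541 = 2.40.
Since ζ > 1 the system is overdamped.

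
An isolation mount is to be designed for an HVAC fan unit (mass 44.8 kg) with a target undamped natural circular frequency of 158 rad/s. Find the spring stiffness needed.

k = m·ω_n² = 44.8 × 158.0² = 44.8 × 24960 = 1118000 N/m.

1120000 N/m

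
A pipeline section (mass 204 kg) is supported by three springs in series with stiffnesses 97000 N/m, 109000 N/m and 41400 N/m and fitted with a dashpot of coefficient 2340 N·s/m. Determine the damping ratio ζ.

Series springs: 1/k_eq = 1/97000 + 1/109000 + 1/41400 = 4.364×10^-5, so k_eq = 22920 N/m.
ω_n = √(k_eq/m) = √(22920/204) = 10.60 rad/s.
Critical damping c_c = 2√(k_eq·m) = 2√(22920 × 204) = 4324 N·s/m, so ζ = c/c_c = 2340/4324 = 0.5411.

0.541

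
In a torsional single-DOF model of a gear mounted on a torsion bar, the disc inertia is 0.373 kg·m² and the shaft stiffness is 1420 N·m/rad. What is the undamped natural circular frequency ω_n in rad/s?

ω_n = √(k_t/J) = √(1420/0.373) = √3807 = 61.70 rad/s.

61.7 rad/s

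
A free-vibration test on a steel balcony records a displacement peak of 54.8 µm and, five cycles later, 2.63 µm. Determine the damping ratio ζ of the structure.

Logarithmic decrement δ = (1/n)·ln(x₀/x_n) = (1/5)·ln(54.8/2.63) = (1/5)·ln(20.84) = 0.6073.
ζ = δ/√(4π² + δ²) = 0.6073/√(39.48 + 0.369) = 0.6073/6.312 = 0.09621.

0.0962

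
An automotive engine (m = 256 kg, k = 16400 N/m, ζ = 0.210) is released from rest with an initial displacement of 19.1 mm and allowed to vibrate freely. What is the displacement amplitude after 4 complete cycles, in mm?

Logarithmic decrement δ = 2πζ/√(1 − ζ²) = 2π × 0.2100/√(1 − 0.0441) = 1.350.
After n cycles, x_n/x₀ = e^(−nδ), so x_4 = 19.1 × e^(−4 × 1.350) = 19.1 × 0.004524 = 0.08642 mm.

0.0864 mm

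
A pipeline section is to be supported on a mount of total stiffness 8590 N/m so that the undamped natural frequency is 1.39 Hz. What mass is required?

113 kg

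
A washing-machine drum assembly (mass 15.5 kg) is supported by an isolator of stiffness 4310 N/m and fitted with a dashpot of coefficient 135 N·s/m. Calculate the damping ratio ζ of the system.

0.261

ω_n = √(k/m) = √(4310/15.5) = 16.68 rad/s.
Critical damping c_c = 2√(k·m) = 2√(4310 × 15.5) = 516.9 N·s/m, so ζ = c/c_c = 135/516.9 = 0.2612.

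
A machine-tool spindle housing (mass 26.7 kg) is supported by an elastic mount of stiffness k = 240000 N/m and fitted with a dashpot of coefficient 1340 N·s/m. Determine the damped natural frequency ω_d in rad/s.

91.4 rad/s

ω_n = √(k/m) = √(240000/26.7) = 94.81 rad/s.
Critical damping c_c = 2√(k·m) = 2√(240000 × 26.7) = 5063 N·s/m, so ζ = c/c_c = 1340/5063 = 0.2647.
ω_d = ω_n√(1 − ζ²) = 94.81 × √(1 − 0.0701) = 91.43 rad/s.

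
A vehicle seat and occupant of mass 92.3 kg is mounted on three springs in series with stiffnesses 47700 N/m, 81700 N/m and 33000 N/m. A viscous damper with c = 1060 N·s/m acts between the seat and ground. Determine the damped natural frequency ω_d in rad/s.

11.7 rad/s

Series springs: 1/k_eq = 1/47700 + 1/81700 + 1/33000 = 6.351×10^-5, so k_eq = 15750 N/m.
ω_n = √(k_eq/m) = √(15750/92.3) = 13.06 rad/s.
Critical damping c_c = 2√(k_eq·m) = 2√(15750 × 92.3) = 2411 N·s/m, so ζ = c/c_c = 1060/2411 = 0.4396.
ω_d = ω_n√(1 − ζ²) = 13.06 × √(1 − 0.193) = 11.73 rad/s.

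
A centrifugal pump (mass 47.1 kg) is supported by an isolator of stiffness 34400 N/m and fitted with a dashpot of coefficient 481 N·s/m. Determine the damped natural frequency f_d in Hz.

ω_n = √(k/m) = √(34400/47.1) = 27.03 rad/s.
Critical damping c_c = 2√(k·m) = 2√(34400 × 47.1) = 2546 N·s/m, so ζ = c/c_c = 481/2546 = 0.1889.
ω_d = ω_n√(1 − ζ²) = 27.03 × √(1 − 0.0357) = 26.54 rad/s.
f_d = ω_d/(2π) = 4.224 Hz.

4.22 Hz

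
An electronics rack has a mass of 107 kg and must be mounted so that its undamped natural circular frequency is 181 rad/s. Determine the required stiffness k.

3510000 N/m

k = m·ω_n² = 107 × 181.0² = 107 × 32760 = 3505000 N/m.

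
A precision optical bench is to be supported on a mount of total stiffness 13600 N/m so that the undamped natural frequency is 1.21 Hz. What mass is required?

ω_n = 2πf_n = 2π × 1.21 = 7.603 rad/s.
m = k/ω_n² = 13600/7.603² = 13600/57.80 = 235.3 kg.

235 kg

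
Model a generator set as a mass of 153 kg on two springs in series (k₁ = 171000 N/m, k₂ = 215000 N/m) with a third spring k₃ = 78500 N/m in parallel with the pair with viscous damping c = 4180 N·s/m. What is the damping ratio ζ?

Series pair: k_s = k₁k₂/(k₁+k₂) = (171000)(215000)/(171000 + 215000) = 95250 N/m. In parallel with k₃: k_eq = 95250 + 78500 = 173700 N/m.
ω_n = √(k_eq/m) = √(173700/153) = 33.70 rad/s.
Critical damping c_c = 2√(k_eq·m) = 2√(173700 × 153) = 10310 N·s/m, so ζ = c/c_c = 4180/10310 = 0.4054.

0.405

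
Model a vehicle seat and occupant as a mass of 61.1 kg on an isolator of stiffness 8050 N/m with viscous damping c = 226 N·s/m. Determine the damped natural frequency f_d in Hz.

ω_n = √(k/m) = √(8050/61.1) = 11.48 rad/s.
Critical damping c_c = 2√(k·m) = 2√(8050 × 61.1) = 1403 N·s/m, so ζ = c/c_c = 226/1403 = 0.1611.
ω_d = ω_n√(1 − ζ²) = 11.48 × √(1 − 0.0260) = 11.33 rad/s.
f_d = ω_d/(2π) = 1.803 Hz.

1.80 Hz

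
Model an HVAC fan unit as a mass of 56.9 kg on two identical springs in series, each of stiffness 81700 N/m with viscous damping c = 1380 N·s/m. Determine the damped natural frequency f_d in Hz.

3.80 Hz

Series springs: 1/k_eq = 2/81700, so k_eq = 81700/2 = 40850 N/m.
ω_n = √(k_eq/m) = √(40850/56.9) = 26.79 rad/s.
Critical damping c_c = 2√(k_eq·m) = 2√(40850 × 56.9) = 3049 N·s/m, so ζ = c/c_c = 1380/3049 = 0.4526.
ω_d = ω_n√(1 − ζ²) = 26.79 × √(1 − 0.205) = 23.89 rad/s.
f_d = ω_d/(2π) = 3.803 Hz.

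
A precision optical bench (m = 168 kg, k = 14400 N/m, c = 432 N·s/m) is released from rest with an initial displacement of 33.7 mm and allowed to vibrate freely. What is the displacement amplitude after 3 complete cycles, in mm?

2.40 mm

ζ = c/(2√(km)) = 432/(2√(14400 × 168)) = 432/3111 = 0.1389.
Logarithmic decrement δ = 2πζ/√(1 − ζ²) = 2π × 0.1389/√(1 − 0.0193) = 0.8811.
After n cycles, x_n/x₀ = e^(−nδ), so x_3 = 33.7 × e^(−3 × 0.8811) = 33.7 × 0.07113 = 2.397 mm.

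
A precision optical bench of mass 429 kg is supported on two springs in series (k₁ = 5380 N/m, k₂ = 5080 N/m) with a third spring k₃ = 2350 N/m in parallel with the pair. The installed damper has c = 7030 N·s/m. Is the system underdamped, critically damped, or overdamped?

overdamped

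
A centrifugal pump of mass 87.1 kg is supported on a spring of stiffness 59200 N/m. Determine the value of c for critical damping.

c_c = 2√(k·m) = 2√(59200 × 87.1) = 2 × 2271 = 4542 N·s/m.

4540 N·s/m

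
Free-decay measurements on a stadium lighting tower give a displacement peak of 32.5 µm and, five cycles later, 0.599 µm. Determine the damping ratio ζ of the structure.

0.126

Logarithmic decrement δ = (1/n)·ln(x₀/x_n) = (1/5)·ln(32.5/0.599) = (1/5)·ln(54.26) = 0.7987.
ζ = δ/√(4π² + δ²) = 0.7987/√(39.48 + 0.638) = 0.7987/6.334 = 0.1261.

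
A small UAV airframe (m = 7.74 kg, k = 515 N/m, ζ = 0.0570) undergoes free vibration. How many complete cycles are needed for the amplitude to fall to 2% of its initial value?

11 cycles

Logarithmic decrement δ = 2πζ/√(1 − ζ²) = 2π × 0.05700/√(1 − 0.00325) = 0.3587.
x_n/x₀ = e^(−nδ) ≤ 0.02; take ln: n ≥ ln(1/0.02)/δ = 3.912/0.3587 = 10.91.
So 11 complete cycles are required.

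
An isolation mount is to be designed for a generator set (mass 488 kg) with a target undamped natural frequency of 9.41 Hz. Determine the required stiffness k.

1710000 N/m

ω_n = 2πf_n = 2π × 9.41 = 59.12 rad/s.
k = m·ω_n² = 488 × 59.12² = 488 × 3496 = 1706000 N/m.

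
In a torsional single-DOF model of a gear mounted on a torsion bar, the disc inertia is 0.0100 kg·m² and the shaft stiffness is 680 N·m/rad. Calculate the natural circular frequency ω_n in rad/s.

ω_n = √(k_t/J) = √(680/0.0100) = √68000 = 260.8 rad/s.

261 rad/s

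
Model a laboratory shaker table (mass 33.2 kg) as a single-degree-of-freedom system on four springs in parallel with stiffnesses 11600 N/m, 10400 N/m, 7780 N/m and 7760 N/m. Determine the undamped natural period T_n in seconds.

0.187 s

Parallel springs add: k_eq = 11600 + 10400 + 7780 + 7760 = 37540 N/m.
ω_n = √(k_eq/m) = √(37540/33.2) = √1131 = 33.63 rad/s.
T_n = 2π/ω_n = 6.283/33.63 = 0.1869 s.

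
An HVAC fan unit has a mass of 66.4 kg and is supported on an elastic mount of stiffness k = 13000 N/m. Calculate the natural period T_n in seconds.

0.449 s

ω_n = √(k/m) = √(13000/66.4) = √195.8 = 13.99 rad/s.
T_n = 2π/ω_n = 6.283/13.99 = 0.4490 s.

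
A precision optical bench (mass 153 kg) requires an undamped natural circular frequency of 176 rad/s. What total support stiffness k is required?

4740000 N/m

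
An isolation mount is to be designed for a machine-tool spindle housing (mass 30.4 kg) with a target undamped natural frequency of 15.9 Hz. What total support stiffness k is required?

ω_n = 2πf_n = 2π × 15.9 = 99.90 rad/s.
k = m·ω_n² = 30.4 × 99.90² = 30.4 × 9981 = 303400 N/m.

303000 N/m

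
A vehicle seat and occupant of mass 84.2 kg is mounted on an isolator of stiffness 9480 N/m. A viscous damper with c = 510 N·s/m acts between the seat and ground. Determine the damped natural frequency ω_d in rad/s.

10.2 rad/s

ω_n = √(k/m) = √(9480/84.2) = 10.61 rad/s.
Critical damping c_c = 2√(k·m) = 2√(9480 × 84.2) = 1787 N·s/m, so ζ = c/c_c = 510/1787 = 0.2854.
ω_d = ω_n√(1 − ζ²) = 10.61 × √(1 − 0.0815) = 10.17 rad/s.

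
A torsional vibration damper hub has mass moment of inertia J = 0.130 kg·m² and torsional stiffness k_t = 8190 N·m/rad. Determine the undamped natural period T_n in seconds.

0.0250 s

ω_n = √(k_t/J) = √(8190/0.130) = √63000 = 251.0 rad/s.
T_n = 2π/ω_n = 6.283/251.0 = 0.02503 s.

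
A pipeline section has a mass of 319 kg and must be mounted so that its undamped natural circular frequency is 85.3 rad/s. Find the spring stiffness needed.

2320000 N/m

k = m·ω_n² = 319 × 85.30² = 319 × 7276 = 2321000 N/m.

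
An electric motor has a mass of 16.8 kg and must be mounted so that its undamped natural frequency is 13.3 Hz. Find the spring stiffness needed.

117000 N/m

ω_n = 2πf_n = 2π × 13.3 = 83.57 rad/s.
k = m·ω_n² = 16.8 × 83.57² = 16.8 × 6983 = 117300 N/m.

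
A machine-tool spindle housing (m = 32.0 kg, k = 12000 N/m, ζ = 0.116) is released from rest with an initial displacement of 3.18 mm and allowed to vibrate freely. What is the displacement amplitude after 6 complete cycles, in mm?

Logarithmic decrement δ = 2πζ/√(1 − ζ²) = 2π × 0.1160/√(1 − 0.0135) = 0.7338.
After n cycles, x_n/x₀ = e^(−nδ), so x_6 = 3.18 × e^(−6 × 0.7338) = 3.18 × 0.01224 = 0.03893 mm.

0.0389 mm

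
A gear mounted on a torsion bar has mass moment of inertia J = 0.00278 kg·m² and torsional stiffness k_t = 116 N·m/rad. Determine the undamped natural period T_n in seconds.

ω_n = √(k_t/J) = √(116/0.00278) = √41730 = 204.3 rad/s.
T_n = 2π/ω_n = 6.283/204.3 = 0.03076 s.

0.0308 s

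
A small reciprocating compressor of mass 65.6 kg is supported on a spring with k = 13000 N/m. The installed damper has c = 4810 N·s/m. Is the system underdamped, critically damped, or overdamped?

overdamped

c_c = 2√(k·m) = 1847 N·s/m; ζ = c/c_c = 4810/1847 = 2.60.
Since ζ > 1 the system is overdamped.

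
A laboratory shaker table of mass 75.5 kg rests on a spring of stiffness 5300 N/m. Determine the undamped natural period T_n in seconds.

ω_n = √(k/m) = √(5300/75.5) = √70.20 = 8.378 rad/s.
T_n = 2π/ω_n = 6.283/8.378 = 0.7499 s.

0.750 s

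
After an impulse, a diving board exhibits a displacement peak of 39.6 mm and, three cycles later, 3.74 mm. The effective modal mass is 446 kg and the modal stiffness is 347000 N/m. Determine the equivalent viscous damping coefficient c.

3090 N·s/m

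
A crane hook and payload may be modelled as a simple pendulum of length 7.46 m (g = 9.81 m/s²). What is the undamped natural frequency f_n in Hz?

0.183 Hz

For a simple pendulum ω_n = √(g/L) = √(9.81/7.46) = √1.315 = 1.147 rad/s.
f_n = ω_n/(2π) = 1.147/6.283 = 0.1825 Hz.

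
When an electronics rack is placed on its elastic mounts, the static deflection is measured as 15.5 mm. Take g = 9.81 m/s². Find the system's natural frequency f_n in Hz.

4.00 Hz

ω_n = √(g/δ_st) = √(9.81/0.0155) = √632.9 = 25.16 rad/s.
f_n = ω_n/(2π) = 25.16/6.283 = 4.004 Hz.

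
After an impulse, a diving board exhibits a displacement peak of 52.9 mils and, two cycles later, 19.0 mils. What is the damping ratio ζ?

0.0812

Logarithmic decrement δ = (1/n)·ln(x₀/x_n) = (1/2)·ln(52.9/19.0) = (1/2)·ln(2.784) = 0.5120.
ζ = δ/√(4π² + δ²) = 0.5120/√(39.48 + 0.262) = 0.5120/6.304 = 0.08122.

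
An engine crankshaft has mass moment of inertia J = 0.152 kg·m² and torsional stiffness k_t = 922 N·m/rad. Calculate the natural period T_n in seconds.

ω_n = √(k_t/J) = √(922/0.152) = √6066 = 77.88 rad/s.
T_n = 2π/ω_n = 6.283/77.88 = 0.08067 s.

0.0807 s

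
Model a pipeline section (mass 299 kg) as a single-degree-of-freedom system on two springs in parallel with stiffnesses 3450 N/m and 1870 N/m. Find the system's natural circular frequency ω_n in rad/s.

4.22 rad/s

Parallel springs add: k_eq = 3450 + 1870 = 5320 N/m.
ω_n = √(k_eq/m) = √(5320/299) = √17.79 = 4.218 rad/s.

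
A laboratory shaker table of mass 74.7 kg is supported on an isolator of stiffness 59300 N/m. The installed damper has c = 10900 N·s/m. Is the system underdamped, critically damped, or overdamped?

c_c = 2√(k·m) = 4209 N·s/m; ζ = c/c_c = 10900/4209 = 2.59.
Since ζ > 1 the system is overdamped.

overdamped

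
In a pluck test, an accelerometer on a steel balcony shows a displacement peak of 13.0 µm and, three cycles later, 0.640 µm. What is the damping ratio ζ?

Logarithmic decrement δ = (1/n)·ln(x₀/x_n) = (1/3)·ln(13.0/0.640) = (1/3)·ln(20.31) = 1.004.
ζ = δ/√(4π² + δ²) = 1.004/√(39.48 + 1.01) = 1.004/6.363 = 0.1578.

0.158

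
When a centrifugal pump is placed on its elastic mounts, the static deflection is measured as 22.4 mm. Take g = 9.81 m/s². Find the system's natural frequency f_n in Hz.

3.33 Hz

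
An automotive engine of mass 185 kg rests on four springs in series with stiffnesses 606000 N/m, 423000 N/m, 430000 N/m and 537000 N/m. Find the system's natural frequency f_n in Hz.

Series springs: 1/k_eq = 1/606000 + 1/423000 + 1/430000 + 1/537000 = 8.202×10^-6, so k_eq = 121900 N/m.
ω_n = √(k_eq/m) = √(121900/185) = √659.0 = 25.67 rad/s.
f_n = ω_n/(2π) = 25.67/6.283 = 4.086 Hz.

4.09 Hz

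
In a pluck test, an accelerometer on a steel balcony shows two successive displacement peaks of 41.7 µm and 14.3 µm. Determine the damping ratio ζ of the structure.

0.168

Logarithmic decrement δ = (1/n)·ln(x₀/x_n) = (1/1)·ln(41.7/14.3) = (1/1)·ln(2.916) = 1.070.
ζ = δ/√(4π² + δ²) = 1.070/√(39.48 + 1.15) = 1.070/6.374 = 0.1679.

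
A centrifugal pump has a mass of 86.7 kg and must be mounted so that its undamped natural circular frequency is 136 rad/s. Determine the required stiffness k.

1600000 N/m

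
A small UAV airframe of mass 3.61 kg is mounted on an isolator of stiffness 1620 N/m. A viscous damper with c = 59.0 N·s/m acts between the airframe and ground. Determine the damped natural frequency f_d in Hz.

ω_n = √(k/m) = √(1620/3.61) = 21.18 rad/s.
Critical damping c_c = 2√(k·m) = 2√(1620 × 3.61) = 152.9 N·s/m, so ζ = c/c_c = 59.0/152.9 = 0.3858.
ω_d = ω_n√(1 − ζ²) = 21.18 × √(1 − 0.149) = 19.54 rad/s.
f_d = ω_d/(2π) = 3.111 Hz.

3.11 Hz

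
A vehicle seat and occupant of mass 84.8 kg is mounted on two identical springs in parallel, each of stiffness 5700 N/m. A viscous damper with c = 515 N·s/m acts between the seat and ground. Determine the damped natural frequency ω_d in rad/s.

11.2 rad/s

Parallel springs add: k_eq = 2 × 5700 = 11400 N/m.
ω_n = √(k_eq/m) = √(11400/84.8) = 11.59 rad/s.
Critical damping c_c = 2√(k_eq·m) = 2√(11400 × 84.8) = 1966 N·s/m, so ζ = c/c_c = 515/1966 = 0.2619.
ω_d = ω_n√(1 − ζ²) = 11.59 × √(1 − 0.0686) = 11.19 rad/s.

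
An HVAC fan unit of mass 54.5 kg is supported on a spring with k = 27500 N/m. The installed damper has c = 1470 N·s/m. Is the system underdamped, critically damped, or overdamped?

underdamped

c_c = 2√(k·m) = 2448 N·s/m; ζ = c/c_c = 1470/2448 = 0.600.
Since ζ < 1 the system is underdamped.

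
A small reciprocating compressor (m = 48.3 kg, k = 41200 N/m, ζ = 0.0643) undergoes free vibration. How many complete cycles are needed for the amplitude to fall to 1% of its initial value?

Logarithmic decrement δ = 2πζ/√(1 − ζ²) = 2π × 0.06430/√(1 − 0.00413) = 0.4048.
x_n/x₀ = e^(−nδ) ≤ 0.01; take ln: n ≥ ln(1/0.01)/δ = 4.605/0.4048 = 11.38.
So 12 complete cycles are required.

12 cycles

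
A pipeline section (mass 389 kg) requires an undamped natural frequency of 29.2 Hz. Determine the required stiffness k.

13100000 N/m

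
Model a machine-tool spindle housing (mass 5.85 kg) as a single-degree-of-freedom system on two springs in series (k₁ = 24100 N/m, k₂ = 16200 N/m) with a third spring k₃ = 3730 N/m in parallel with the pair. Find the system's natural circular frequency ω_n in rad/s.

47.9 rad/s

Series pair: k_s = k₁k₂/(k₁+k₂) = (24100)(16200)/(24100 + 16200) = 9688 N/m. In parallel with k₃: k_eq = 9688 + 3730 = 13420 N/m.
ω_n = √(k_eq/m) = √(13420/5.85) = √2294 = 47.89 rad/s.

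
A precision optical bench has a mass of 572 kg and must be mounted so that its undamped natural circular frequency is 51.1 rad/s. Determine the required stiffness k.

1490000 N/m

k = m·ω_n² = 572 × 51.10² = 572 × 2611 = 1494000 N/m.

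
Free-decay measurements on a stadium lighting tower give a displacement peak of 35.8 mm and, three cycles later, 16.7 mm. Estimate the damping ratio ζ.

0.0404

Logarithmic decrement δ = (1/n)·ln(x₀/x_n) = (1/3)·ln(35.8/16.7) = (1/3)·ln(2.144) = 0.2542.
ζ = δ/√(4π² + δ²) = 0.2542/√(39.48 + 0.0646) = 0.2542/6.288 = 0.04042.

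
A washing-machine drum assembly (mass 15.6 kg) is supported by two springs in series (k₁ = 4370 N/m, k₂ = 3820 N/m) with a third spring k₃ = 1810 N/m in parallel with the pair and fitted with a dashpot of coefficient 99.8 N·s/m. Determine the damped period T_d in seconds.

Series pair: k_s = k₁k₂/(k₁+k₂) = (4370)(3820)/(4370 + 3820) = 2038 N/m. In parallel with k₃: k_eq = 2038 + 1810 = 3848 N/m.
ω_n = √(k_eq/m) = √(3848/15.6) = 15.71 rad/s.
Critical damping c_c = 2√(k_eq·m) = 2√(3848 × 15.6) = 490.0 N·s/m, so ζ = c/c_c = 99.8/490.0 = 0.2037.
ω_d = ω_n√(1 − ζ²) = 15.71 × √(1 − 0.0415) = 15.38 rad/s.
T_d = 2π/ω_d = 0.4086 s.

0.409 s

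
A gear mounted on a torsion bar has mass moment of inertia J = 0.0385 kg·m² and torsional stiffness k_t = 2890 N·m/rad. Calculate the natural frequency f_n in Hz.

43.6 Hz

ω_n = √(k_t/J) = √(2890/0.0385) = √75060 = 274.0 rad/s.
f_n = ω_n/(2π) = 274.0/6.283 = 43.61 Hz.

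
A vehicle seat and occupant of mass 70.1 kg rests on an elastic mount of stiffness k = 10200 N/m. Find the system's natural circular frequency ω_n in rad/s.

12.1 rad/s

ω_n = √(k/m) = √(10200/70.1) = √145.5 = 12.06 rad/s.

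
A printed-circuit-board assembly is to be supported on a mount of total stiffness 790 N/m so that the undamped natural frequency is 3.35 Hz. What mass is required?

1.78 kg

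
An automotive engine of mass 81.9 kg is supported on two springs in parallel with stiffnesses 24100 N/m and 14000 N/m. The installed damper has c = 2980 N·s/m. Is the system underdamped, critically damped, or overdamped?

underdamped

Parallel springs add: k_eq = 24100 + 14000 = 38100 N/m.
c_c = 2√(k_eq·m) = 3533 N·s/m; ζ = c/c_c = 2980/3533 = 0.843.
Since ζ < 1 the system is underdamped.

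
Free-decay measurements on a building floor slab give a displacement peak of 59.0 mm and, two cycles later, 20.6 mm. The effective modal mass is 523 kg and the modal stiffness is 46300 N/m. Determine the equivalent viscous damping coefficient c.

Logarithmic decrement δ = (1/n)·ln(x₀/x_n) = (1/2)·ln(59.0/20.6) = (1/2)·ln(2.864) = 0.5261.
ζ = δ/√(4π² + δ²) = 0.5261/√(39.48 + 0.277) = 0.5261/6.305 = 0.08344.
c = ζ · 2√(km) = 0.08344 × 2√(46300 × 523) = 0.08344 × 9842 = 821.2 N·s/m.

821 N·s/m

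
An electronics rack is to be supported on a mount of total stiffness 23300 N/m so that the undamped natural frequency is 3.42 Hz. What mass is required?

50.5 kg

ω_n = 2πf_n = 2π × 3.42 = 21.49 rad/s.
m = k/ω_n² = 23300/21.49² = 23300/461.8 = 50.46 kg.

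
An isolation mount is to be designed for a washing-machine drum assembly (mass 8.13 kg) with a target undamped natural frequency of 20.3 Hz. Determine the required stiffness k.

132000 N/m

ω_n = 2πf_n = 2π × 20.3 = 127.5 rad/s.
k = m·ω_n² = 8.13 × 127.5² = 8.13 × 16270 = 132300 N/m.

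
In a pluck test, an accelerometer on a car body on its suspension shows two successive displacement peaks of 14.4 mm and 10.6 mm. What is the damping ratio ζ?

Logarithmic decrement δ = (1/n)·ln(x₀/x_n) = (1/1)·ln(14.4/10.6) = (1/1)·ln(1.358) = 0.3064.
ζ = δ/√(4π² + δ²) = 0.3064/√(39.48 + 0.0939) = 0.3064/6.291 = 0.04870.

0.0487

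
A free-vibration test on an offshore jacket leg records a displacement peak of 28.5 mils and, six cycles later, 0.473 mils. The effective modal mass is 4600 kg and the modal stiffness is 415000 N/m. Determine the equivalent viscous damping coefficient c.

Logarithmic decrement δ = (1/n)·ln(x₀/x_n) = (1/6)·ln(28.5/0.473) = (1/6)·ln(60.25) = 0.6831.
ζ = δ/√(4π² + δ²) = 0.6831/√(39.48 + 0.467) = 0.6831/6.320 = 0.1081.
c = ζ · 2√(km) = 0.1081 × 2√(415000 × 4600) = 0.1081 × 87380 = 9445 N·s/m.

9440 N·s/m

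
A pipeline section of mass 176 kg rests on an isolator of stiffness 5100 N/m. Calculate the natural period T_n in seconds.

1.17 s

ω_n = √(k/m) = √(5100/176) = √28.98 = 5.383 rad/s.
T_n = 2π/ω_n = 6.283/5.383 = 1.167 s.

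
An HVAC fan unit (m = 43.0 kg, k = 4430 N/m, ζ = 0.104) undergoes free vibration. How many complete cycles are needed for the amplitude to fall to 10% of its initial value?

4 cycles

Logarithmic decrement δ = 2πζ/√(1 − ζ²) = 2π × 0.1040/√(1 − 0.0108) = 0.6570.
x_n/x₀ = e^(−nδ) ≤ 0.1; take ln: n ≥ ln(1/0.1)/δ = 2.303/0.6570 = 3.505.
So 4 complete cycles are required.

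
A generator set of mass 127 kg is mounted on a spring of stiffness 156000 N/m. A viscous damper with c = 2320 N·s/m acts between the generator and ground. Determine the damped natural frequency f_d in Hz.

5.39 Hz

ω_n = √(k/m) = √(156000/127) = 35.05 rad/s.
Critical damping c_c = 2√(k·m) = 2√(156000 × 127) = 8902 N·s/m, so ζ = c/c_c = 2320/8902 = 0.2606.
ω_d = ω_n√(1 − ζ²) = 35.05 × √(1 − 0.0679) = 33.84 rad/s.
f_d = ω_d/(2π) = 5.385 Hz.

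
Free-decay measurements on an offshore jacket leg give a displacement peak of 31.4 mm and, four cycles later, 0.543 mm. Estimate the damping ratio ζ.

0.159

Logarithmic decrement δ = (1/n)·ln(x₀/x_n) = (1/4)·ln(31.4/0.543) = (1/4)·ln(57.83) = 1.014.
ζ = δ/√(4π² + δ²) = 1.014/√(39.48 + 1.03) = 1.014/6.365 = 0.1594.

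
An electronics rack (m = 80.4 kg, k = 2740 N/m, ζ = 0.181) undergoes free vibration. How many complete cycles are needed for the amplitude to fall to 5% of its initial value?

3 cycles

Logarithmic decrement δ = 2πζ/√(1 − ζ²) = 2π × 0.1810/√(1 − 0.0328) = 1.156.
x_n/x₀ = e^(−nδ) ≤ 0.05; take ln: n ≥ ln(1/0.05)/δ = 2.996/1.156 = 2.591.
So 3 complete cycles are required.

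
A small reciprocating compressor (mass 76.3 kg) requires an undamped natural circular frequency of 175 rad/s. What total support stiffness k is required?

2340000 N/m

k = m·ω_n² = 76.3 × 175.0² = 76.3 × 30620 = 2337000 N/m.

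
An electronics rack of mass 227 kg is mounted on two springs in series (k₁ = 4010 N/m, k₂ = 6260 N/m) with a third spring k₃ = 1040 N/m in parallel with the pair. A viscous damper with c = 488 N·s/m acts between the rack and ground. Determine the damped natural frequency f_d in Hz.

0.600 Hz

Series pair: k_s = k₁k₂/(k₁+k₂) = (4010)(6260)/(4010 + 6260) = 2444 N/m. In parallel with k₃: k_eq = 2444 + 1040 = 3484 N/m.
ω_n = √(k_eq/m) = √(3484/227) = 3.918 rad/s.
Critical damping c_c = 2√(k_eq·m) = 2√(3484 × 227) = 1779 N·s/m, so ζ = c/c_c = 488/1779 = 0.2744.
ω_d = ω_n√(1 − ζ²) = 3.918 × √(1 − 0.0753) = 3.767 rad/s.
f_d = ω_d/(2π) = 0.5996 Hz.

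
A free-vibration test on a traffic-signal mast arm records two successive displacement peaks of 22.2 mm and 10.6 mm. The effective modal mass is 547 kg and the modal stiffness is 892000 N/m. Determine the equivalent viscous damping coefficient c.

5160 N·s/m

Logarithmic decrement δ = (1/n)·ln(x₀/x_n) = (1/1)·ln(22.2/10.6) = (1/1)·ln(2.094) = 0.7392.
ζ = δ/√(4π² + δ²) = 0.7392/√(39.48 + 0.546) = 0.7392/6.327 = 0.1168.
c = ζ · 2√(km) = 0.1168 × 2√(892000 × 547) = 0.1168 × 44180 = 5162 N·s/m.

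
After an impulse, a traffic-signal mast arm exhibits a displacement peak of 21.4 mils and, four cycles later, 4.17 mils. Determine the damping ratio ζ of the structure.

Logarithmic decrement δ = (1/n)·ln(x₀/x_n) = (1/4)·ln(21.4/4.17) = (1/4)·ln(5.132) = 0.4089.
ζ = δ/√(4π² + δ²) = 0.4089/√(39.48 + 0.167) = 0.4089/6.296 = 0.06494.

0.0649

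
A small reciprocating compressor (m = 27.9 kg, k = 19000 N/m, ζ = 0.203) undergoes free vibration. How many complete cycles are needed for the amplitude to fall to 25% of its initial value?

2 cycles

Logarithmic decrement δ = 2πζ/√(1 − ζ²) = 2π × 0.2030/√(1 − 0.0412) = 1.303.
x_n/x₀ = e^(−nδ) ≤ 0.25; take ln: n ≥ ln(1/0.25)/δ = 1.386/1.303 = 1.064.
So 2 complete cycles are required.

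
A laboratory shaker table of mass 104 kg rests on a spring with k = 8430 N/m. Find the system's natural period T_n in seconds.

ω_n = √(k/m) = √(8430/104) = √81.06 = 9.003 rad/s.
T_n = 2π/ω_n = 6.283/9.003 = 0.6979 s.

0.698 s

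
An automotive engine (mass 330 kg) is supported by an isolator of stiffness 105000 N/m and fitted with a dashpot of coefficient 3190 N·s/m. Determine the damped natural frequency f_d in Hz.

ω_n = √(k/m) = √(105000/330) = 17.84 rad/s.
Critical damping c_c = 2√(k·m) = 2√(105000 × 330) = 11770 N·s/m, so ζ = c/c_c = 3190/11770 = 0.2710.
ω_d = ω_n√(1 − ζ²) = 17.84 × √(1 − 0.0734) = 17.17 rad/s.
f_d = ω_d/(2π) = 2.733 Hz.

2.73 Hz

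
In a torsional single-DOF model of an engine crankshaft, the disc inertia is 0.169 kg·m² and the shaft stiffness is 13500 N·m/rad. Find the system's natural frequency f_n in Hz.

ω_n = √(k_t/J) = √(13500/0.169) = √79880 = 282.6 rad/s.
f_n = ω_n/(2π) = 282.6/6.283 = 44.98 Hz.

45.0 Hz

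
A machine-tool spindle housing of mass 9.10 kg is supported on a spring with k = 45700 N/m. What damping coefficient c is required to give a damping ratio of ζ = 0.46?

593 N·s/m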